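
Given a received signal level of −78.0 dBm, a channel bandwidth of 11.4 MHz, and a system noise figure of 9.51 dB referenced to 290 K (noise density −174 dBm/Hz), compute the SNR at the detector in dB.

Noise floor: N = −174 + 10 log₁₀(B) + NF
10 log₁₀(1.14×10⁷) = 70.57 dB
N = −174 + 70.57 + 9.51 = −93.92 dBm
SNR = P_sig − N = −78.0 − (−93.92) = 15.92 dB → 15.9 dB

15.9 dB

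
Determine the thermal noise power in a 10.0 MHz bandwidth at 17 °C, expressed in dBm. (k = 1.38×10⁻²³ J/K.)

T = 17 °C + 273.15 = 290.15 K
P_n = kTB = 1.38×10⁻²³ × 290.15 × 1.00×10⁷ = 4.00×10⁻¹⁴ W
In dBm: 10 log₁₀(4.00×10⁻¹⁴ / 10⁻³) = −104.0 dBm

−104.0 dBm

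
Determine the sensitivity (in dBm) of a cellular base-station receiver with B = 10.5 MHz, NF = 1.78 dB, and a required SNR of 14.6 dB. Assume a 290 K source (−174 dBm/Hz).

Sensitivity = −174 + 10 log₁₀(B) + NF + SNR_min
= −174 + 70.21 + 1.78 + 14.6
= −87.41 dBm → −87.4 dBm

−87.4 dBm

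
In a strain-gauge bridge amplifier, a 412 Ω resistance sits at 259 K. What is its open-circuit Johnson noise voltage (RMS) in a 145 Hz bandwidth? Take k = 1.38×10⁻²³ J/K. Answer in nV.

29.2 nV

V_n = √(4kTRB)
4kTRB = 4 × 1.38×10⁻²³ × 259 × 4.12×10² × 1.45×10² = 8.54×10⁻¹⁶ V²
V_n = √(8.54×10⁻¹⁶) = 2.92×10⁻⁸ V = 29.2 nV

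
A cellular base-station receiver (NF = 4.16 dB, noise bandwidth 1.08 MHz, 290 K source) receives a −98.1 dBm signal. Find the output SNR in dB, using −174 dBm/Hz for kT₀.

11.4 dB

Noise floor: N = −174 + 10 log₁₀(B) + NF
10 log₁₀(1.08×10⁶) = 60.33 dB
N = −174 + 60.33 + 4.16 = −109.51 dBm
SNR = P_sig − N = −98.1 − (−109.51) = 11.41 dB → 11.4 dB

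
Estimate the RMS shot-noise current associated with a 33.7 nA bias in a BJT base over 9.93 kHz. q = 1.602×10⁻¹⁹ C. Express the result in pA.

10.4 pA

I_n = √(2qI·B)
2qI·B = 2 × 1.602×10⁻¹⁹ × 3.37×10⁻⁸ × 9.93×10³ = 1.07×10⁻²² A²
I_n = √(1.07×10⁻²²) = 1.04×10⁻¹¹ A = 10.4 pA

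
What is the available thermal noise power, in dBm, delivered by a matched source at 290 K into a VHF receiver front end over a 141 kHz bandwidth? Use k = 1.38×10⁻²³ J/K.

P_n = kTB = 1.38×10⁻²³ × 290 × 1.41×10⁵ = 5.64×10⁻¹⁶ W
In dBm: 10 log₁₀(5.64×10⁻¹⁶ / 10⁻³) = −122.5 dBm

−122.5 dBm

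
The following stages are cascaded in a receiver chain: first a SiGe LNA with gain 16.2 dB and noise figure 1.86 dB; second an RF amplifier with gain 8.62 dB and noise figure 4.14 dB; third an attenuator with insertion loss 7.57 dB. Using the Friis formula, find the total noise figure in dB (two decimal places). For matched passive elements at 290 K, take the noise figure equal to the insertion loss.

Convert to linear (a loss of L dB is a gain of −L dB): F_i = 10^(NF_i/10), G_i = 10^(G_i,dB/10)
  Stage 1: F_1 = 10^(1.86/10) = 1.535, G_1 = 10^(16.2/10) = 41.69
  Stage 2: F_2 = 10^(4.14/10) = 2.594, G_2 = 10^(8.62/10) = 7.278
  Stage 3: F_3 = 10^(7.57/10) = 5.715, G_3 = 10^(−7.57/10) = 0.1750
Friis cascade:
  F = 1.535 + (2.594 − 1)/41.69 + (5.715 − 1)/303.4 = 1.588
NF = 10 log₁₀(1.588) = 2.01 dB

2.01 dB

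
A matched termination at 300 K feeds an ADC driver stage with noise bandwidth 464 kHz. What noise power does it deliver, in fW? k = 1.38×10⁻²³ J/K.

P_n = kTB = 1.38×10⁻²³ × 300 × 4.64×10⁵ = 1.92×10⁻¹⁵ W = 1.92 fW

1.92 fW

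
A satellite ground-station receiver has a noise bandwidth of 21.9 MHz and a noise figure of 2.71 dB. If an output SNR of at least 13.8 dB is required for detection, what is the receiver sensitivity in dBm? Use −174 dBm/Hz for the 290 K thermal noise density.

Sensitivity = −174 + 10 log₁₀(B) + NF + SNR_min
= −174 + 73.4 + 2.71 + 13.8
= −84.09 dBm → −84.1 dBm

−84.1 dBm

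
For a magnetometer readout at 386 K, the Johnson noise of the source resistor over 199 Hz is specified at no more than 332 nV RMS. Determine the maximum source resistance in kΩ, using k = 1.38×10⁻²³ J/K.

26.0 kΩ

Johnson–Nyquist: V_n = √(4kTRB) ⇒ R = V_n² / (4kTB)
4kTB = 4 × 1.38×10⁻²³ × 386 × 1.99×10² = 4.24×10⁻¹⁸
R = (3.32×10⁻⁷)² / 4.24×10⁻¹⁸ = 2.60×10⁴ Ω = 26.0 kΩ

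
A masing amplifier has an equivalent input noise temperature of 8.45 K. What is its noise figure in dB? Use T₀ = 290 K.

0.125 dB

F = 1 + T_e/T₀ = 1 + 8.45/290 = 1.02914
NF = 10 log₁₀(1.02914) = 0.125 dB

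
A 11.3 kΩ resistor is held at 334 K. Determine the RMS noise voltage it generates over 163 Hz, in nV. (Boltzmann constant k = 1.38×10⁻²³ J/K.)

184 nV

V_n = √(4kTRB)
4kTRB = 4 × 1.38×10⁻²³ × 334 × 1.13×10⁴ × 1.63×10² = 3.40×10⁻¹⁴ V²
V_n = √(3.40×10⁻¹⁴) = 1.84×10⁻⁷ V = 184 nV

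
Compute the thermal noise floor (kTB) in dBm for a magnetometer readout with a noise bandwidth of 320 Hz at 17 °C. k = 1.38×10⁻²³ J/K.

T = 17 °C + 273.15 = 290.15 K
P_n = kTB = 1.38×10⁻²³ × 290.15 × 3.20×10² = 1.28×10⁻¹⁸ W
In dBm: 10 log₁₀(1.28×10⁻¹⁸ / 10⁻³) = −148.9 dBm

−148.9 dBm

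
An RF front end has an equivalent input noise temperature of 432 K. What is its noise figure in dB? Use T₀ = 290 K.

3.96 dB

F = 1 + T_e/T₀ = 1 + 432/290 = 2.48966
NF = 10 log₁₀(2.48966) = 3.96 dB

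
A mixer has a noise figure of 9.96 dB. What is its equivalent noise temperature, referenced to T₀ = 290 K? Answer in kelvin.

F = 10^(9.96/10) = 9.90832
T_e = (F − 1)·T₀ = (9.90832 − 1) × 290 = 2583 K

2583 K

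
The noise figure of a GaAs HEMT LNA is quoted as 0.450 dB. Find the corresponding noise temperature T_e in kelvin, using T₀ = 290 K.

31.7 K

F = 10^(0.450/10) = 1.10917
T_e = (F − 1)·T₀ = (1.10917 − 1) × 290 = 31.7 K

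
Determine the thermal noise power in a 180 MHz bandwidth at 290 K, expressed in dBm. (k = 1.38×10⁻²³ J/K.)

P_n = kTB = 1.38×10⁻²³ × 290 × 1.80×10⁸ = 7.20×10⁻¹³ W
In dBm: 10 log₁₀(7.20×10⁻¹³ / 10⁻³) = −91.4 dBm

−91.4 dBm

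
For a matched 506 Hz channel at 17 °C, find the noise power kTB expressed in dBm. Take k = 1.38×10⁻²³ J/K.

T = 17 °C + 273.15 = 290.15 K
P_n = kTB = 1.38×10⁻²³ × 290.15 × 5.06×10² = 2.03×10⁻¹⁸ W
In dBm: 10 log₁₀(2.03×10⁻¹⁸ / 10⁻³) = −146.9 dBm

−146.9 dBm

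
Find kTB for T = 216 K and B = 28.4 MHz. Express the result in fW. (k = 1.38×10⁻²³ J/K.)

84.7 fW

P_n = kTB = 1.38×10⁻²³ × 216 × 2.84×10⁷ = 8.47×10⁻¹⁴ W = 84.7 fW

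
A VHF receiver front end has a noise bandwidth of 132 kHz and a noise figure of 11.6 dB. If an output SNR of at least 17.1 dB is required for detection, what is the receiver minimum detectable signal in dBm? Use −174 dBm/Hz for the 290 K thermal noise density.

−94.1 dBm

Sensitivity = −174 + 10 log₁₀(B) + NF + SNR_min
= −174 + 51.21 + 11.6 + 17.1
= −94.09 dBm → −94.1 dBm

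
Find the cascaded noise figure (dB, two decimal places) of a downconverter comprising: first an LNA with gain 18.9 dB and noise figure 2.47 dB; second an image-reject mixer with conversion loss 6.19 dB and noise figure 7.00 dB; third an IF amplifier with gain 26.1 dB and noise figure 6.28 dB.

2.99 dB

Convert to linear (a loss of L dB is a gain of −L dB): F_i = 10^(NF_i/10), G_i = 10^(G_i,dB/10)
  Stage 1: F_1 = 10^(2.47/10) = 1.766, G_1 = 10^(18.9/10) = 77.62
  Stage 2: F_2 = 10^(7.00/10) = 5.012, G_2 = 10^(−6.19/10) = 0.2404
  Stage 3: F_3 = 10^(6.28/10) = 4.246, G_3 = 10^(26.1/10) = 407.4
Friis cascade:
  F = 1.766 + (5.012 − 1)/77.62 + (4.246 − 1)/18.66 = 1.992
NF = 10 log₁₀(1.992) = 2.99 dB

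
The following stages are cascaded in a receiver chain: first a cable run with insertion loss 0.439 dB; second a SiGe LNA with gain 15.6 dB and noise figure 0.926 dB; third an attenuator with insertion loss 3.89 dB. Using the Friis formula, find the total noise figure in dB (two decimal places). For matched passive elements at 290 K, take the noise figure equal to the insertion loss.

Convert to linear (a loss of L dB is a gain of −L dB): F_i = 10^(NF_i/10), G_i = 10^(G_i,dB/10)
  Stage 1: F_1 = 10^(0.439/10) = 1.106, G_1 = 10^(−0.439/10) = 0.9039
  Stage 2: F_2 = 10^(0.926/10) = 1.238, G_2 = 10^(15.6/10) = 36.31
  Stage 3: F_3 = 10^(3.89/10) = 2.449, G_3 = 10^(−3.89/10) = 0.4083
Friis cascade:
  F = 1.106 + (1.238 − 1)/0.9039 + (2.449 − 1)/32.82 = 1.413
NF = 10 log₁₀(1.413) = 1.50 dB

1.50 dB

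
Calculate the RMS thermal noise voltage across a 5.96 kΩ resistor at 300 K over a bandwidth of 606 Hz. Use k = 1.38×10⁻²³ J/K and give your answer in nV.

V_n = √(4kTRB)
4kTRB = 4 × 1.38×10⁻²³ × 300 × 5.96×10³ × 6.06×10² = 5.98×10⁻¹⁴ V²
V_n = √(5.98×10⁻¹⁴) = 2.45×10⁻⁷ V = 245 nV

245 nV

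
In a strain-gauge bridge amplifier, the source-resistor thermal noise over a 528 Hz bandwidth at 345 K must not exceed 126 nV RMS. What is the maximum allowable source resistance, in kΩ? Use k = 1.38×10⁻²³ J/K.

1.58 kΩ

Johnson–Nyquist: V_n = √(4kTRB) ⇒ R = V_n² / (4kTB)
4kTB = 4 × 1.38×10⁻²³ × 345 × 5.28×10² = 1.01×10⁻¹⁷
R = (1.26×10⁻⁷)² / 1.01×10⁻¹⁷ = 1.58×10³ Ω = 1.58 kΩ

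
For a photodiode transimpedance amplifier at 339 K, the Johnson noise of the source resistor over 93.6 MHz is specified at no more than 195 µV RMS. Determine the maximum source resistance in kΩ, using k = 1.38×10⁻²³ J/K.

21.7 kΩ

Johnson–Nyquist: V_n = √(4kTRB) ⇒ R = V_n² / (4kTB)
4kTB = 4 × 1.38×10⁻²³ × 339 × 9.36×10⁷ = 1.75×10⁻¹²
R = (1.95×10⁻⁴)² / 1.75×10⁻¹² = 2.17×10⁴ Ω = 21.7 kΩ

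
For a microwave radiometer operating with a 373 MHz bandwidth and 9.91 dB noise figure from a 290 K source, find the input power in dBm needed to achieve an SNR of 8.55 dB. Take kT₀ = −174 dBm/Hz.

−69.8 dBm

Sensitivity = −174 + 10 log₁₀(B) + NF + SNR_min
= −174 + 85.72 + 9.91 + 8.55
= −69.82 dBm → −69.8 dBm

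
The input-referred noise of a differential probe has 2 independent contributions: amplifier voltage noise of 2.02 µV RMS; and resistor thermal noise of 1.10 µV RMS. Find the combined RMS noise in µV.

Uncorrelated sources add in power (mean-square): V_tot = √(ΣV_i²)
V_tot = √[(2.02×10⁻⁶)² + (1.10×10⁻⁶)²] = 2.30×10⁻⁶ V = 2.30 µV

2.30 µV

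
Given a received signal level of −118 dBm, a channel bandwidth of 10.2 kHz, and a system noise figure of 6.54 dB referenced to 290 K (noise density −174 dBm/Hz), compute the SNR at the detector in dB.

9.4 dB

Noise floor: N = −174 + 10 log₁₀(B) + NF
10 log₁₀(1.02×10⁴) = 40.09 dB
N = −174 + 40.09 + 6.54 = −127.37 dBm
SNR = P_sig − N = −118 − (−127.37) = 9.37 dB → 9.4 dB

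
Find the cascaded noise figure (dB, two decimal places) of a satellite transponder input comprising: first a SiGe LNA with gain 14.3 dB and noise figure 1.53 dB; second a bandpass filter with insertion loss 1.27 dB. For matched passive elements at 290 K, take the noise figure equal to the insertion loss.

1.57 dB

Convert to linear (a loss of L dB is a gain of −L dB): F_i = 10^(NF_i/10), G_i = 10^(G_i,dB/10)
  Stage 1: F_1 = 10^(1.53/10) = 1.422, G_1 = 10^(14.3/10) = 26.92
  Stage 2: F_2 = 10^(1.27/10) = 1.340, G_2 = 10^(−1.27/10) = 0.7464
Friis cascade:
  F = 1.422 + (1.340 − 1)/26.92 = 1.435
NF = 10 log₁₀(1.435) = 1.57 dB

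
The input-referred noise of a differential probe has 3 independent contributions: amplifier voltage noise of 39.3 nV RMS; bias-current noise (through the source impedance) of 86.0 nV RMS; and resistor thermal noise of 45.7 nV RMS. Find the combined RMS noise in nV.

105 nV

Uncorrelated sources add in power (mean-square): V_tot = √(ΣV_i²)
V_tot = √[(3.93×10⁻⁸)² + (8.60×10⁻⁸)² + (4.57×10⁻⁸)²] = 1.05×10⁻⁷ V = 105 nV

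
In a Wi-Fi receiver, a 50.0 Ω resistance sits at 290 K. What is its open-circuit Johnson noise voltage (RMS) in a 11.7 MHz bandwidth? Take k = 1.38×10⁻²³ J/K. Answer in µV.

3.06 µV

V_n = √(4kTRB)
4kTRB = 4 × 1.38×10⁻²³ × 290 × 5.00×10¹ × 1.17×10⁷ = 9.36×10⁻¹² V²
V_n = √(9.36×10⁻¹²) = 3.06×10⁻⁶ V = 3.06 µV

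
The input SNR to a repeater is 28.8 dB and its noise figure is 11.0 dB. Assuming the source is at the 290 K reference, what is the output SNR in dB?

17.8 dB

By definition F = SNR_in/SNR_out, so in dB: SNR_out = SNR_in − NF
SNR_out = 28.8 − 11.0 = 17.8 dB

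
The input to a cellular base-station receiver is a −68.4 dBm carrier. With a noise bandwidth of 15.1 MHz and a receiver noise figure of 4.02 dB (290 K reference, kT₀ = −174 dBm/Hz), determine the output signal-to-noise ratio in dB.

29.8 dB

Noise floor: N = −174 + 10 log₁₀(B) + NF
10 log₁₀(1.51×10⁷) = 71.79 dB
N = −174 + 71.79 + 4.02 = −98.19 dBm
SNR = P_sig − N = −68.4 − (−98.19) = 29.79 dB → 29.8 dB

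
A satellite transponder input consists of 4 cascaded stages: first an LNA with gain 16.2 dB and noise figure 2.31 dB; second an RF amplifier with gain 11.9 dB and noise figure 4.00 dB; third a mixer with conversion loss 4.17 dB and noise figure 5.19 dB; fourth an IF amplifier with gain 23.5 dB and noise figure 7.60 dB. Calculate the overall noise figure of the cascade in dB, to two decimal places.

2.46 dB

Convert to linear (a loss of L dB is a gain of −L dB): F_i = 10^(NF_i/10), G_i = 10^(G_i,dB/10)
  Stage 1: F_1 = 10^(2.31/10) = 1.702, G_1 = 10^(16.2/10) = 41.69
  Stage 2: F_2 = 10^(4.00/10) = 2.512, G_2 = 10^(11.9/10) = 15.49
  Stage 3: F_3 = 10^(5.19/10) = 3.304, G_3 = 10^(−4.17/10) = 0.3828
  Stage 4: F_4 = 10^(7.60/10) = 5.754, G_4 = 10^(23.5/10) = 223.9
Friis cascade:
  F = 1.702 + (2.512 − 1)/41.69 + (3.304 − 1)/645.7 + (5.754 − 1)/247.2 = 1.761
NF = 10 log₁₀(1.761) = 2.46 dB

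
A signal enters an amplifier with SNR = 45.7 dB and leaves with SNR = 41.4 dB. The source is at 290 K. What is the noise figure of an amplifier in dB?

4.3 dB

NF (dB) = SNR_in(dB) − SNR_out(dB) when the source is at T₀
NF = 45.7 − 41.4 = 4.3 dB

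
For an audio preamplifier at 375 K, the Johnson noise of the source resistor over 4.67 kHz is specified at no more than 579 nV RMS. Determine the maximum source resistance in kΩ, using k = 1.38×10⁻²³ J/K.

3.47 kΩ

Johnson–Nyquist: V_n = √(4kTRB) ⇒ R = V_n² / (4kTB)
4kTB = 4 × 1.38×10⁻²³ × 375 × 4.67×10³ = 9.67×10⁻¹⁷
R = (5.79×10⁻⁷)² / 9.67×10⁻¹⁷ = 3.47×10³ Ω = 3.47 kΩ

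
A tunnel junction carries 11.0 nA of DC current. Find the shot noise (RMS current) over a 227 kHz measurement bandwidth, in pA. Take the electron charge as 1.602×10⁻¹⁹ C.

I_n = √(2qI·B)
2qI·B = 2 × 1.602×10⁻¹⁹ × 1.10×10⁻⁸ × 2.27×10⁵ = 8.00×10⁻²² A²
I_n = √(8.00×10⁻²²) = 2.83×10⁻¹¹ A = 28.3 pA

28.3 pA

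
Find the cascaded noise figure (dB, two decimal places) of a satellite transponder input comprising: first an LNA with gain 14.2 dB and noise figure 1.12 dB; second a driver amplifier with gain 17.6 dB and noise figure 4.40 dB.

Convert to linear (a loss of L dB is a gain of −L dB): F_i = 10^(NF_i/10), G_i = 10^(G_i,dB/10)
  Stage 1: F_1 = 10^(1.12/10) = 1.294, G_1 = 10^(14.2/10) = 26.30
  Stage 2: F_2 = 10^(4.40/10) = 2.754, G_2 = 10^(17.6/10) = 57.54
Friis cascade:
  F = 1.294 + (2.754 − 1)/26.30 = 1.361
NF = 10 log₁₀(1.361) = 1.34 dB

1.34 dB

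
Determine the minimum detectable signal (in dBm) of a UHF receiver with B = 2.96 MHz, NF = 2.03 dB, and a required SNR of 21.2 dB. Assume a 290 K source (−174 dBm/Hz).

Sensitivity = −174 + 10 log₁₀(B) + NF + SNR_min
= −174 + 64.71 + 2.03 + 21.2
= −86.06 dBm → −86.1 dBm

−86.1 dBm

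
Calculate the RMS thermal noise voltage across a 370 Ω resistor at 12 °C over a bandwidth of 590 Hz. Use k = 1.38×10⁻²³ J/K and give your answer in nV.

58.6 nV

T = 12 °C + 273.15 = 285.15 K
V_n = √(4kTRB)
4kTRB = 4 × 1.38×10⁻²³ × 285.15 × 3.70×10² × 5.90×10² = 3.44×10⁻¹⁵ V²
V_n = √(3.44×10⁻¹⁵) = 5.86×10⁻⁸ V = 58.6 nV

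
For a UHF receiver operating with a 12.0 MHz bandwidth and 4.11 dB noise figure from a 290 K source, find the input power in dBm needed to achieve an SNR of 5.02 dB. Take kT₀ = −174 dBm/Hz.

Sensitivity = −174 + 10 log₁₀(B) + NF + SNR_min
= −174 + 70.79 + 4.11 + 5.02
= −94.08 dBm → −94.1 dBm

−94.1 dBm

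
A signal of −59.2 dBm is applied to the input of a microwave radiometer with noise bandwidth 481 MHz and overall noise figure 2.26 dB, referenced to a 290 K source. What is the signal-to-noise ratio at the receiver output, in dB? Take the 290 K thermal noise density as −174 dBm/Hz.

25.7 dB

Noise floor: N = −174 + 10 log₁₀(B) + NF
10 log₁₀(4.81×10⁸) = 86.82 dB
N = −174 + 86.82 + 2.26 = −84.92 dBm
SNR = P_sig − N = −59.2 − (−84.92) = 25.72 dB → 25.7 dB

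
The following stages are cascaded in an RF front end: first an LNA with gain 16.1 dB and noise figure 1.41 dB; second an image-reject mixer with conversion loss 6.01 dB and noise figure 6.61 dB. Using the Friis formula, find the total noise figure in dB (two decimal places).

1.68 dB

Convert to linear (a loss of L dB is a gain of −L dB): F_i = 10^(NF_i/10), G_i = 10^(G_i,dB/10)
  Stage 1: F_1 = 10^(1.41/10) = 1.384, G_1 = 10^(16.1/10) = 40.74
  Stage 2: F_2 = 10^(6.61/10) = 4.581, G_2 = 10^(−6.01/10) = 0.2506
Friis cascade:
  F = 1.384 + (4.581 − 1)/40.74 = 1.471
NF = 10 log₁₀(1.471) = 1.68 dB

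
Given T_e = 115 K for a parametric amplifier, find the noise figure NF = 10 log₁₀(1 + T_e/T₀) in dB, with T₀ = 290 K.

F = 1 + T_e/T₀ = 1 + 115/290 = 1.39655
NF = 10 log₁₀(1.39655) = 1.45 dB

1.45 dB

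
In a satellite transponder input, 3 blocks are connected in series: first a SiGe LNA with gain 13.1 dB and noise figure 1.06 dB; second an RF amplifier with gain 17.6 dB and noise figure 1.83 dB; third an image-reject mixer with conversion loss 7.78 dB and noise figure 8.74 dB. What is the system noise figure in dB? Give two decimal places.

1.16 dB

Convert to linear (a loss of L dB is a gain of −L dB): F_i = 10^(NF_i/10), G_i = 10^(G_i,dB/10)
  Stage 1: F_1 = 10^(1.06/10) = 1.276, G_1 = 10^(13.1/10) = 20.42
  Stage 2: F_2 = 10^(1.83/10) = 1.524, G_2 = 10^(17.6/10) = 57.54
  Stage 3: F_3 = 10^(8.74/10) = 7.482, G_3 = 10^(−7.78/10) = 0.1667
Friis cascade:
  F = 1.276 + (1.524 − 1)/20.42 + (7.482 − 1)/1175 = 1.308
NF = 10 log₁₀(1.308) = 1.16 dB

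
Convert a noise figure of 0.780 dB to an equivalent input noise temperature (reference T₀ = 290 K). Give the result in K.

57.1 K

F = 10^(0.780/10) = 1.19674
T_e = (F − 1)·T₀ = (1.19674 − 1) × 290 = 57.1 K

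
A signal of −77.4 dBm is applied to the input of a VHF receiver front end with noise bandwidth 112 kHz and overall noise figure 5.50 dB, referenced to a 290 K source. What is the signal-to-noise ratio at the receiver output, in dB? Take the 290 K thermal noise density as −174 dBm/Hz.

40.6 dB

Noise floor: N = −174 + 10 log₁₀(B) + NF
10 log₁₀(1.12×10⁵) = 50.49 dB
N = −174 + 50.49 + 5.50 = −118.01 dBm
SNR = P_sig − N = −77.4 − (−118.01) = 40.61 dB → 40.6 dB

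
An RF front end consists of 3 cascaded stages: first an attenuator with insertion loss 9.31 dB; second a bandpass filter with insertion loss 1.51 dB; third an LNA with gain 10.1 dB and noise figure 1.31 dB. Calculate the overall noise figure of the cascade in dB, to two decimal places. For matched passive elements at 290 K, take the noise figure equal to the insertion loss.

Convert to linear (a loss of L dB is a gain of −L dB): F_i = 10^(NF_i/10), G_i = 10^(G_i,dB/10)
  Stage 1: F_1 = 10^(9.31/10) = 8.531, G_1 = 10^(−9.31/10) = 0.1172
  Stage 2: F_2 = 10^(1.51/10) = 1.416, G_2 = 10^(−1.51/10) = 0.7063
  Stage 3: F_3 = 10^(1.31/10) = 1.352, G_3 = 10^(10.1/10) = 10.23
Friis cascade:
  F = 8.531 + (1.416 − 1)/0.1172 + (1.352 − 1)/0.08279 = 16.33
NF = 10 log₁₀(16.33) = 12.13 dB

12.13 dB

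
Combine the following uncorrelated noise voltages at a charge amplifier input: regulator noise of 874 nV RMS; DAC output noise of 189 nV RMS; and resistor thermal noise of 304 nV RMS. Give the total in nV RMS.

944 nV

Uncorrelated sources add in power (mean-square): V_tot = √(ΣV_i²)
V_tot = √[(8.74×10⁻⁷)² + (1.89×10⁻⁷)² + (3.04×10⁻⁷)²] = 9.44×10⁻⁷ V = 944 nV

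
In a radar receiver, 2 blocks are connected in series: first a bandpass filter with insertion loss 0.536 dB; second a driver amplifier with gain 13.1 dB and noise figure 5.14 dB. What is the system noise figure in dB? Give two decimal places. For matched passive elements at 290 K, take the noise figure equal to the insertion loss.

Convert to linear (a loss of L dB is a gain of −L dB): F_i = 10^(NF_i/10), G_i = 10^(G_i,dB/10)
  Stage 1: F_1 = 10^(0.536/10) = 1.131, G_1 = 10^(−0.536/10) = 0.8839
  Stage 2: F_2 = 10^(5.14/10) = 3.266, G_2 = 10^(13.1/10) = 20.42
Friis cascade:
  F = 1.131 + (3.266 − 1)/0.8839 = 3.695
NF = 10 log₁₀(3.695) = 5.68 dB

5.68 dB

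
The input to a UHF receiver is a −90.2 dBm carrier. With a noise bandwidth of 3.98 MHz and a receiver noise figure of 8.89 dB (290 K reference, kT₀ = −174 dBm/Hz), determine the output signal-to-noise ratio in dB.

8.9 dB

Noise floor: N = −174 + 10 log₁₀(B) + NF
10 log₁₀(3.98×10⁶) = 66 dB
N = −174 + 66 + 8.89 = −99.11 dBm
SNR = P_sig − N = −90.2 − (−99.11) = 8.91 dB → 8.9 dB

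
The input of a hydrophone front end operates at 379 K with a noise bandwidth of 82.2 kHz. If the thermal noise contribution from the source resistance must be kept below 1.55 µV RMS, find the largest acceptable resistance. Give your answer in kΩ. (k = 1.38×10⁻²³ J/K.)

1.40 kΩ

Johnson–Nyquist: V_n = √(4kTRB) ⇒ R = V_n² / (4kTB)
4kTB = 4 × 1.38×10⁻²³ × 379 × 8.22×10⁴ = 1.72×10⁻¹⁵
R = (1.55×10⁻⁶)² / 1.72×10⁻¹⁵ = 1.40×10³ Ω = 1.40 kΩ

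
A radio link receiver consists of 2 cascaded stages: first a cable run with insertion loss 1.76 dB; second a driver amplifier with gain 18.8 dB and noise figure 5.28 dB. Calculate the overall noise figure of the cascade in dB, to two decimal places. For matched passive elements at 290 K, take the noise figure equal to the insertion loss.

7.04 dB

Convert to linear (a loss of L dB is a gain of −L dB): F_i = 10^(NF_i/10), G_i = 10^(G_i,dB/10)
  Stage 1: F_1 = 10^(1.76/10) = 1.500, G_1 = 10^(−1.76/10) = 0.6668
  Stage 2: F_2 = 10^(5.28/10) = 3.373, G_2 = 10^(18.8/10) = 75.86
Friis cascade:
  F = 1.500 + (3.373 − 1)/0.6668 = 5.058
NF = 10 log₁₀(5.058) = 7.04 dB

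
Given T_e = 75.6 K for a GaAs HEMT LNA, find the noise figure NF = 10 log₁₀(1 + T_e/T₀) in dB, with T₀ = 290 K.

1.01 dB

F = 1 + T_e/T₀ = 1 + 75.6/290 = 1.26069
NF = 10 log₁₀(1.26069) = 1.01 dB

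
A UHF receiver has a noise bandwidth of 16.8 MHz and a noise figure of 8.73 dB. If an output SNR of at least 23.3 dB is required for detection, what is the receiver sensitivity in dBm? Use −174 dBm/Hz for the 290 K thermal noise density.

Sensitivity = −174 + 10 log₁₀(B) + NF + SNR_min
= −174 + 72.25 + 8.73 + 23.3
= −69.72 dBm → −69.7 dBm

−69.7 dBm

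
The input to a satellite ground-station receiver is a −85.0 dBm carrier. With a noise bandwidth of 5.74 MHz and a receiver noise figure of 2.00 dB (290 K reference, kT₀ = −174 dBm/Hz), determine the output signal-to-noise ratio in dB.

Noise floor: N = −174 + 10 log₁₀(B) + NF
10 log₁₀(5.74×10⁶) = 67.59 dB
N = −174 + 67.59 + 2.00 = −104.41 dBm
SNR = P_sig − N = −85.0 − (−104.41) = 19.41 dB → 19.4 dB

19.4 dB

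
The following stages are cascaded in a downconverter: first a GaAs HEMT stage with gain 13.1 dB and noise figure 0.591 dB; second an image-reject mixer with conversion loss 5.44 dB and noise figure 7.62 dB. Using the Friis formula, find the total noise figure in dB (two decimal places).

1.40 dB

Convert to linear (a loss of L dB is a gain of −L dB): F_i = 10^(NF_i/10), G_i = 10^(G_i,dB/10)
  Stage 1: F_1 = 10^(0.591/10) = 1.146, G_1 = 10^(13.1/10) = 20.42
  Stage 2: F_2 = 10^(7.62/10) = 5.781, G_2 = 10^(−5.44/10) = 0.2858
Friis cascade:
  F = 1.146 + (5.781 − 1)/20.42 = 1.380
NF = 10 log₁₀(1.380) = 1.40 dB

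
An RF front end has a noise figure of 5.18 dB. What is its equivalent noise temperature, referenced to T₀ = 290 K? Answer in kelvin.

666 K

F = 10^(5.18/10) = 3.2961
T_e = (F − 1)·T₀ = (3.2961 − 1) × 290 = 666 K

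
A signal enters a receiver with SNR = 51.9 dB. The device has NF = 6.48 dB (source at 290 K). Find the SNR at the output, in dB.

By definition F = SNR_in/SNR_out, so in dB: SNR_out = SNR_in − NF
SNR_out = 51.9 − 6.48 = 45.42 dB

45.42 dB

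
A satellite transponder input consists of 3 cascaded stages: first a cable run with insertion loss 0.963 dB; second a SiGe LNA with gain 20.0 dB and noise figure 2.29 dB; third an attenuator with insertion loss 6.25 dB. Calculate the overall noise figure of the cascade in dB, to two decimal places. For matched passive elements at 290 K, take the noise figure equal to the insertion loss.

3.33 dB

Convert to linear (a loss of L dB is a gain of −L dB): F_i = 10^(NF_i/10), G_i = 10^(G_i,dB/10)
  Stage 1: F_1 = 10^(0.963/10) = 1.248, G_1 = 10^(−0.963/10) = 0.8011
  Stage 2: F_2 = 10^(2.29/10) = 1.694, G_2 = 10^(20.0/10) = 100.0
  Stage 3: F_3 = 10^(6.25/10) = 4.217, G_3 = 10^(−6.25/10) = 0.2371
Friis cascade:
  F = 1.248 + (1.694 − 1)/0.8011 + (4.217 − 1)/80.11 = 2.155
NF = 10 log₁₀(2.155) = 3.33 dB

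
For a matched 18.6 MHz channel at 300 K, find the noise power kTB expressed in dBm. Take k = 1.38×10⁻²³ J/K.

−101.1 dBm

P_n = kTB = 1.38×10⁻²³ × 300 × 1.86×10⁷ = 7.70×10⁻¹⁴ W
In dBm: 10 log₁₀(7.70×10⁻¹⁴ / 10⁻³) = −101.1 dBm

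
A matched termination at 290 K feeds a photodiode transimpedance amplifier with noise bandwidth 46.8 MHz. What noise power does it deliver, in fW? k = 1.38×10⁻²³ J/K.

P_n = kTB = 1.38×10⁻²³ × 290 × 4.68×10⁷ = 1.87×10⁻¹³ W = 187 fW

187 fW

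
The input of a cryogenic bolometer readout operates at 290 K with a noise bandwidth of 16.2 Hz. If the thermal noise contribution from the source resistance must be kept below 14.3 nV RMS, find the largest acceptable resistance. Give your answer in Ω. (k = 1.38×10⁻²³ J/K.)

Johnson–Nyquist: V_n = √(4kTRB) ⇒ R = V_n² / (4kTB)
4kTB = 4 × 1.38×10⁻²³ × 290 × 1.62×10¹ = 2.59×10⁻¹⁹
R = (1.43×10⁻⁸)² / 2.59×10⁻¹⁹ = 7.89×10² Ω = 789 Ω

789 Ω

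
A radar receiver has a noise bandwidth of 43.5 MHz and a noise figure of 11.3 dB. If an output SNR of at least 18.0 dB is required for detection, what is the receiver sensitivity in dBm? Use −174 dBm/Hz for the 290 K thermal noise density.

Sensitivity = −174 + 10 log₁₀(B) + NF + SNR_min
= −174 + 76.38 + 11.3 + 18.0
= −68.32 dBm → −68.3 dBm

−68.3 dBm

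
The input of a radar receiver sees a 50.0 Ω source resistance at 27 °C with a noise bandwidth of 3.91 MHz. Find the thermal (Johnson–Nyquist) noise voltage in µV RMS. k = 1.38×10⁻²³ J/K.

T = 27 °C + 273.15 = 300.15 K
V_n = √(4kTRB)
4kTRB = 4 × 1.38×10⁻²³ × 300.15 × 5.00×10¹ × 3.91×10⁶ = 3.24×10⁻¹² V²
V_n = √(3.24×10⁻¹²) = 1.80×10⁻⁶ V = 1.80 µV

1.80 µV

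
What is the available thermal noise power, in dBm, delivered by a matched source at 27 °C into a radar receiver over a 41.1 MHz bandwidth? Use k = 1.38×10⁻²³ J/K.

T = 27 °C + 273.15 = 300.15 K
P_n = kTB = 1.38×10⁻²³ × 300.15 × 4.11×10⁷ = 1.70×10⁻¹³ W
In dBm: 10 log₁₀(1.70×10⁻¹³ / 10⁻³) = −97.7 dBm

−97.7 dBm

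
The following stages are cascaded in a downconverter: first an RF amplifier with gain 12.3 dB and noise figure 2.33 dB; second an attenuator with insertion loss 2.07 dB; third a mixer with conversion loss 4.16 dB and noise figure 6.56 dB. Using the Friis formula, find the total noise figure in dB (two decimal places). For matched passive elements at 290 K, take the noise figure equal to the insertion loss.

Convert to linear (a loss of L dB is a gain of −L dB): F_i = 10^(NF_i/10), G_i = 10^(G_i,dB/10)
  Stage 1: F_1 = 10^(2.33/10) = 1.710, G_1 = 10^(12.3/10) = 16.98
  Stage 2: F_2 = 10^(2.07/10) = 1.611, G_2 = 10^(−2.07/10) = 0.6209
  Stage 3: F_3 = 10^(6.56/10) = 4.529, G_3 = 10^(−4.16/10) = 0.3837
Friis cascade:
  F = 1.710 + (1.611 − 1)/16.98 + (4.529 − 1)/10.54 = 2.081
NF = 10 log₁₀(2.081) = 3.18 dB

3.18 dB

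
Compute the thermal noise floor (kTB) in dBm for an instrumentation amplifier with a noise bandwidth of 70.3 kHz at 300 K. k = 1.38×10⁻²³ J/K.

−125.4 dBm

P_n = kTB = 1.38×10⁻²³ × 300 × 7.03×10⁴ = 2.91×10⁻¹⁶ W
In dBm: 10 log₁₀(2.91×10⁻¹⁶ / 10⁻³) = −125.4 dBm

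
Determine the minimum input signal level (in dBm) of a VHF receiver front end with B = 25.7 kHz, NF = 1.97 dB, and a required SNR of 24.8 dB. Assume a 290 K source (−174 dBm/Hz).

−103.1 dBm

Sensitivity = −174 + 10 log₁₀(B) + NF + SNR_min
= −174 + 44.1 + 1.97 + 24.8
= −103.13 dBm → −103.1 dBm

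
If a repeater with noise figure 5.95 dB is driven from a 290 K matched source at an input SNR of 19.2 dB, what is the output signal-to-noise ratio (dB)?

By definition F = SNR_in/SNR_out, so in dB: SNR_out = SNR_in − NF
SNR_out = 19.2 − 5.95 = 13.25 dB

13.25 dB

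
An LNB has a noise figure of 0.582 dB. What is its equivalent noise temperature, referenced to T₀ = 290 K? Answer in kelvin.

41.6 K

F = 10^(0.582/10) = 1.1434
T_e = (F − 1)·T₀ = (1.1434 − 1) × 290 = 41.6 K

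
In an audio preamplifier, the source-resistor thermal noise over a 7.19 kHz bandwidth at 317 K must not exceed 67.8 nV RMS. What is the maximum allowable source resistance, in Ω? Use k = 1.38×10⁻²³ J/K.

Johnson–Nyquist: V_n = √(4kTRB) ⇒ R = V_n² / (4kTB)
4kTB = 4 × 1.38×10⁻²³ × 317 × 7.19×10³ = 1.26×10⁻¹⁶
R = (6.78×10⁻⁸)² / 1.26×10⁻¹⁶ = 3.65×10¹ Ω = 36.5 Ω

36.5 Ω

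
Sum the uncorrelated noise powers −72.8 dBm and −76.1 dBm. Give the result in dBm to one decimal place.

−71.1 dBm

Convert to linear, add, convert back:
P₁ = 5.25×10⁻¹¹ W, P₂ = 2.45×10⁻¹¹ W
P_tot = 7.70×10⁻¹¹ W → 10 log₁₀(P_tot / 10⁻³) = −71.1 dBm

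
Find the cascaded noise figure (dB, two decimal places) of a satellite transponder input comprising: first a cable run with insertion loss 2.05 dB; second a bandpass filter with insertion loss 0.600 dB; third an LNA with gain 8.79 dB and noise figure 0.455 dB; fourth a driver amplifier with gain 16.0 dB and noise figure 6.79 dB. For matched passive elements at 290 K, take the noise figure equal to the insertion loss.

4.72 dB

Convert to linear (a loss of L dB is a gain of −L dB): F_i = 10^(NF_i/10), G_i = 10^(G_i,dB/10)
  Stage 1: F_1 = 10^(2.05/10) = 1.603, G_1 = 10^(−2.05/10) = 0.6237
  Stage 2: F_2 = 10^(0.600/10) = 1.148, G_2 = 10^(−0.600/10) = 0.8710
  Stage 3: F_3 = 10^(0.455/10) = 1.110, G_3 = 10^(8.79/10) = 7.568
  Stage 4: F_4 = 10^(6.79/10) = 4.775, G_4 = 10^(16.0/10) = 39.81
Friis cascade:
  F = 1.603 + (1.148 − 1)/0.6237 + (1.110 − 1)/0.5433 + (4.775 − 1)/4.111 = 2.962
NF = 10 log₁₀(2.962) = 4.72 dB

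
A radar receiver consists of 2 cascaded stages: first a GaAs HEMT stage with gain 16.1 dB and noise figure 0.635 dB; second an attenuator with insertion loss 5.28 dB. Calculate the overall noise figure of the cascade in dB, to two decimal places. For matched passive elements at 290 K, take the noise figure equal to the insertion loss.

0.85 dB

Convert to linear (a loss of L dB is a gain of −L dB): F_i = 10^(NF_i/10), G_i = 10^(G_i,dB/10)
  Stage 1: F_1 = 10^(0.635/10) = 1.157, G_1 = 10^(16.1/10) = 40.74
  Stage 2: F_2 = 10^(5.28/10) = 3.373, G_2 = 10^(−5.28/10) = 0.2965
Friis cascade:
  F = 1.157 + (3.373 − 1)/40.74 = 1.216
NF = 10 log₁₀(1.216) = 0.85 dB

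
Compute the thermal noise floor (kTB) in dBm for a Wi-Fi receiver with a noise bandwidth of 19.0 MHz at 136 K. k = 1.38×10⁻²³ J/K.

−104.5 dBm

P_n = kTB = 1.38×10⁻²³ × 136 × 1.90×10⁷ = 3.57×10⁻¹⁴ W
In dBm: 10 log₁₀(3.57×10⁻¹⁴ / 10⁻³) = −104.5 dBm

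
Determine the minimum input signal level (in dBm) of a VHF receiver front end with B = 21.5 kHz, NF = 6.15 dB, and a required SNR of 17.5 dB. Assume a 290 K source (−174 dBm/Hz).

−107.0 dBm

Sensitivity = −174 + 10 log₁₀(B) + NF + SNR_min
= −174 + 43.32 + 6.15 + 17.5
= −107.03 dBm → −107.0 dBm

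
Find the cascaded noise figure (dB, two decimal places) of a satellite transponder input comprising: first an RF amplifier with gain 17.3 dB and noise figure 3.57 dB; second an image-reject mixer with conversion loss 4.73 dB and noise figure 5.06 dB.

3.65 dB

Convert to linear (a loss of L dB is a gain of −L dB): F_i = 10^(NF_i/10), G_i = 10^(G_i,dB/10)
  Stage 1: F_1 = 10^(3.57/10) = 2.275, G_1 = 10^(17.3/10) = 53.70
  Stage 2: F_2 = 10^(5.06/10) = 3.206, G_2 = 10^(−4.73/10) = 0.3365
Friis cascade:
  F = 2.275 + (3.206 − 1)/53.70 = 2.316
NF = 10 log₁₀(2.316) = 3.65 dB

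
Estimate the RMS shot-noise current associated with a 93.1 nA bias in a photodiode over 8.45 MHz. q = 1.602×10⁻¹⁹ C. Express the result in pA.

I_n = √(2qI·B)
2qI·B = 2 × 1.602×10⁻¹⁹ × 9.31×10⁻⁸ × 8.45×10⁶ = 2.52×10⁻¹⁹ A²
I_n = √(2.52×10⁻¹⁹) = 5.02×10⁻¹⁰ A = 502 pA

502 pA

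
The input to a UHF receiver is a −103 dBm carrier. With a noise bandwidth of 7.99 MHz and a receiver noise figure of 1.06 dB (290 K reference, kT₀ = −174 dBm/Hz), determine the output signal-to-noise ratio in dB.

0.9 dB

Noise floor: N = −174 + 10 log₁₀(B) + NF
10 log₁₀(7.99×10⁶) = 69.03 dB
N = −174 + 69.03 + 1.06 = −103.91 dBm
SNR = P_sig − N = −103 − (−103.91) = 0.91 dB → 0.9 dB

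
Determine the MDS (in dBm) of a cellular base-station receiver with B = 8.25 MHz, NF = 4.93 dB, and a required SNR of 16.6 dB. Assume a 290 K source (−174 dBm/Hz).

−83.3 dBm

Sensitivity = −174 + 10 log₁₀(B) + NF + SNR_min
= −174 + 69.16 + 4.93 + 16.6
= −83.31 dBm → −83.3 dBm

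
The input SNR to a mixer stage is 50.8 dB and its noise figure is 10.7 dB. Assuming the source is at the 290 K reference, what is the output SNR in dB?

By definition F = SNR_in/SNR_out, so in dB: SNR_out = SNR_in − NF
SNR_out = 50.8 − 10.7 = 40.1 dB

40.1 dB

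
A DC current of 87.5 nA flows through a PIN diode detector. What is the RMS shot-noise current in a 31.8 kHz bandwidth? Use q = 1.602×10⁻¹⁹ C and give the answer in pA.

29.9 pA

I_n = √(2qI·B)
2qI·B = 2 × 1.602×10⁻¹⁹ × 8.75×10⁻⁸ × 3.18×10⁴ = 8.92×10⁻²² A²
I_n = √(8.92×10⁻²²) = 2.99×10⁻¹¹ A = 29.9 pA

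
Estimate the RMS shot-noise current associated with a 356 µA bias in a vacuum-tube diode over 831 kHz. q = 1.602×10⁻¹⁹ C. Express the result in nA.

9.74 nA

I_n = √(2qI·B)
2qI·B = 2 × 1.602×10⁻¹⁹ × 3.56×10⁻⁴ × 8.31×10⁵ = 9.48×10⁻¹⁷ A²
I_n = √(9.48×10⁻¹⁷) = 9.74×10⁻⁹ A = 9.74 nA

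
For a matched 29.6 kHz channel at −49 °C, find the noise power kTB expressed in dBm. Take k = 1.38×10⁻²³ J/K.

−130.4 dBm

T = −49 °C + 273.15 = 224.15 K
P_n = kTB = 1.38×10⁻²³ × 224.15 × 2.96×10⁴ = 9.16×10⁻¹⁷ W
In dBm: 10 log₁₀(9.16×10⁻¹⁷ / 10⁻³) = −130.4 dBm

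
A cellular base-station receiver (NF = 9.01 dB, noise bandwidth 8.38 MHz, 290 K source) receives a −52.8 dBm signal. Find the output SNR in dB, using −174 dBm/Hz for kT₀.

43.0 dB

Noise floor: N = −174 + 10 log₁₀(B) + NF
10 log₁₀(8.38×10⁶) = 69.23 dB
N = −174 + 69.23 + 9.01 = −95.76 dBm
SNR = P_sig − N = −52.8 − (−95.76) = 42.96 dB → 43.0 dB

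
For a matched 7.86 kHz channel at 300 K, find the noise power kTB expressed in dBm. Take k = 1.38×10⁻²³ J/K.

−134.9 dBm

P_n = kTB = 1.38×10⁻²³ × 300 × 7.86×10³ = 3.25×10⁻¹⁷ W
In dBm: 10 log₁₀(3.25×10⁻¹⁷ / 10⁻³) = −134.9 dBm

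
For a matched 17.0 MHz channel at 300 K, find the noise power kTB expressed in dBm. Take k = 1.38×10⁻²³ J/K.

−101.5 dBm

P_n = kTB = 1.38×10⁻²³ × 300 × 1.70×10⁷ = 7.04×10⁻¹⁴ W
In dBm: 10 log₁₀(7.04×10⁻¹⁴ / 10⁻³) = −101.5 dBm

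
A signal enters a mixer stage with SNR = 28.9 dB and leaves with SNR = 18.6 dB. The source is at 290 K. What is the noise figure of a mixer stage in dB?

10.3 dB

NF (dB) = SNR_in(dB) − SNR_out(dB) when the source is at T₀
NF = 28.9 − 18.6 = 10.3 dB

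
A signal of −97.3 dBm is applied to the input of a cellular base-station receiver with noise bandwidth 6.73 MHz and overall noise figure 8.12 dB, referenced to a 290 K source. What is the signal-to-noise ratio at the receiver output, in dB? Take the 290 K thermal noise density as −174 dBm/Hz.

Noise floor: N = −174 + 10 log₁₀(B) + NF
10 log₁₀(6.73×10⁶) = 68.28 dB
N = −174 + 68.28 + 8.12 = −97.60 dBm
SNR = P_sig − N = −97.3 − (−97.60) = 0.30 dB → 0.3 dB

0.3 dB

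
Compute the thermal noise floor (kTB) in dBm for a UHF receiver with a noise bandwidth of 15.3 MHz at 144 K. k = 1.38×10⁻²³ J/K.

P_n = kTB = 1.38×10⁻²³ × 144 × 1.53×10⁷ = 3.04×10⁻¹⁴ W
In dBm: 10 log₁₀(3.04×10⁻¹⁴ / 10⁻³) = −105.2 dBm

−105.2 dBm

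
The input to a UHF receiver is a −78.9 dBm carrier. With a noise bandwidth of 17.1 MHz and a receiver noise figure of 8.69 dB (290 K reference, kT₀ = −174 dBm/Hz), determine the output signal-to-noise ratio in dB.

Noise floor: N = −174 + 10 log₁₀(B) + NF
10 log₁₀(1.71×10⁷) = 72.33 dB
N = −174 + 72.33 + 8.69 = −92.98 dBm
SNR = P_sig − N = −78.9 − (−92.98) = 14.08 dB → 14.1 dB

14.1 dB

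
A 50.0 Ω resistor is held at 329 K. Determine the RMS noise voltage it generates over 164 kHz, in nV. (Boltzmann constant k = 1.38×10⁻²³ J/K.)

386 nV

V_n = √(4kTRB)
4kTRB = 4 × 1.38×10⁻²³ × 329 × 5.00×10¹ × 1.64×10⁵ = 1.49×10⁻¹³ V²
V_n = √(1.49×10⁻¹³) = 3.86×10⁻⁷ V = 386 nV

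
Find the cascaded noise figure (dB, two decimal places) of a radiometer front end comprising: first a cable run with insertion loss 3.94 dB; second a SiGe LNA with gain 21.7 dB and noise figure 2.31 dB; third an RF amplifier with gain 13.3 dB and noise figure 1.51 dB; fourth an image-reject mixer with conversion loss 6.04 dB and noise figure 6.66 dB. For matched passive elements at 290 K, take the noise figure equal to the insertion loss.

Convert to linear (a loss of L dB is a gain of −L dB): F_i = 10^(NF_i/10), G_i = 10^(G_i,dB/10)
  Stage 1: F_1 = 10^(3.94/10) = 2.477, G_1 = 10^(−3.94/10) = 0.4036
  Stage 2: F_2 = 10^(2.31/10) = 1.702, G_2 = 10^(21.7/10) = 147.9
  Stage 3: F_3 = 10^(1.51/10) = 1.416, G_3 = 10^(13.3/10) = 21.38
  Stage 4: F_4 = 10^(6.66/10) = 4.634, G_4 = 10^(−6.04/10) = 0.2489
Friis cascade:
  F = 2.477 + (1.702 − 1)/0.4036 + (1.416 − 1)/59.70 + (4.634 − 1)/1276 = 4.227
NF = 10 log₁₀(4.227) = 6.26 dB

6.26 dB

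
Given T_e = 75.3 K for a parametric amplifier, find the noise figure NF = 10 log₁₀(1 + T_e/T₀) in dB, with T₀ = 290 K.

1.00 dB

F = 1 + T_e/T₀ = 1 + 75.3/290 = 1.25966
NF = 10 log₁₀(1.25966) = 1.00 dB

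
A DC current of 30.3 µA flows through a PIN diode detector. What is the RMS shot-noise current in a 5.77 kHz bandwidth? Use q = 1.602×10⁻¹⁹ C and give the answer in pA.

I_n = √(2qI·B)
2qI·B = 2 × 1.602×10⁻¹⁹ × 3.03×10⁻⁵ × 5.77×10³ = 5.60×10⁻²⁰ A²
I_n = √(5.60×10⁻²⁰) = 2.37×10⁻¹⁰ A = 237 pA

237 pA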